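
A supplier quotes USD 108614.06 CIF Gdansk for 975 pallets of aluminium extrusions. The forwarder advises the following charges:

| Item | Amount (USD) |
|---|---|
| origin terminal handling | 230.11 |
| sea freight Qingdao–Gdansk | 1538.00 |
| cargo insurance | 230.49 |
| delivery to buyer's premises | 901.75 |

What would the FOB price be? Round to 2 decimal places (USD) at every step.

Not relevant to the conversion: origin terminal — on the seller under both CIF and FOB; already in the CIF price and stays in the FOB price. delivery — on the buyer under both terms; not part of either seller's price.
From CIF to FOB, the seller no longer bears: freight, insurance.
FOB price = 108614.06 − 1538.00 − 230.49 = 106845.57

FOB price: USD 106845.57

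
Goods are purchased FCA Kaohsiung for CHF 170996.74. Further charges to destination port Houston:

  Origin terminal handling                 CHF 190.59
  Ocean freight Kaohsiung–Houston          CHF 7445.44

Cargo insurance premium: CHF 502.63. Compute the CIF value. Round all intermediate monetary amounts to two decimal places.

CIF value: CHF 179135.40

CIF = FCA price + pre-shipment costs + freight + insurance
CIF = 170996.74 + 190.59 + 7445.44 + 502.63 = 179135.40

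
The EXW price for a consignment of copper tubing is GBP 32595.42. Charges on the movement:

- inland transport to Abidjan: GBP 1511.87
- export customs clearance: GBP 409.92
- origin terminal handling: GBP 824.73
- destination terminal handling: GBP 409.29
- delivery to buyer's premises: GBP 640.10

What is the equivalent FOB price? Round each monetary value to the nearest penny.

FOB price: GBP 35341.94

Not relevant to the conversion: destination terminal, delivery — on the buyer under both terms; not part of either seller's price.
From EXW to FOB, the seller additionally bears: inland to port, export clearance, origin terminal.
FOB price = 32595.42 + 1511.87 + 409.92 + 824.73 = 35341.94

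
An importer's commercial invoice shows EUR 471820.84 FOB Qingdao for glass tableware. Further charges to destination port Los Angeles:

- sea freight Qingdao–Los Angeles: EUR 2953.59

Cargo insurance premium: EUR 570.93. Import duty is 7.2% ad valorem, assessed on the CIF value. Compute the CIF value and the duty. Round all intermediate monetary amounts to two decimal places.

CIF = FOB price + freight + insurance
CIF = 471820.84 + 2953.59 + 570.93 = 475345.36
Import duty = 475345.36 × 7.2% = 34224.87

CIF value: EUR 475345.36; import duty: EUR 34224.87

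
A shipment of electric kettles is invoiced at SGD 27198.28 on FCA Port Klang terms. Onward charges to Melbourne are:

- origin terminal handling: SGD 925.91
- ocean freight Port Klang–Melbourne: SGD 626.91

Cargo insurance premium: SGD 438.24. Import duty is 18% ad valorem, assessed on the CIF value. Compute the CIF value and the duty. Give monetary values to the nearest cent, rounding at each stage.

CIF = FCA price + pre-shipment costs + freight + insurance
CIF = 27198.28 + 925.91 + 626.91 + 438.24 = 29189.34
Import duty = 29189.34 × 18% = 5254.08

CIF value: SGD 29189.34; import duty: SGD 5254.08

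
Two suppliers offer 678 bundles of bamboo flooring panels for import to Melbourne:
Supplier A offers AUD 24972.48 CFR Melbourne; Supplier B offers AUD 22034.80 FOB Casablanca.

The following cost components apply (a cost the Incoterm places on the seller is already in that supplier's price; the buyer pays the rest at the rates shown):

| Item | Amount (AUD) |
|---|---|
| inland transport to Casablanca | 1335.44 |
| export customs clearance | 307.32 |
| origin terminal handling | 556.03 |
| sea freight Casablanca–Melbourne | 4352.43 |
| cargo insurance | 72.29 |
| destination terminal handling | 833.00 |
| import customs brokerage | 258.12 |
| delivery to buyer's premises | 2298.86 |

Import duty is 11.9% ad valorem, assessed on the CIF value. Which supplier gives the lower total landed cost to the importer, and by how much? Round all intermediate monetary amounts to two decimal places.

Supplier A (CFR):
CIF value = CFR price + insurance = 24972.48 + 72.29 = 25044.77
Import duty = 25044.77 × 11.9% = 2980.33
Buyer bears (A): 72.29 + 833.00 + 258.12 + 2298.86 = 3462.27
Landed cost (A) = invoice 24972.48 + 3462.27 + duty 2980.33 = 31415.08
Supplier B (FOB):
CIF value = FOB price + freight + insurance = 22034.80 + 4352.43 + 72.29 = 26459.52
Import duty = 26459.52 × 11.9% = 3148.68
Buyer bears (B): 4352.43 + 72.29 + 833.00 + 258.12 + 2298.86 = 7814.70
Landed cost (B) = invoice 22034.80 + 7814.70 + duty 3148.68 = 32998.18
Difference = |31415.08 − 32998.18| = 1583.10

Supplier A is cheaper by AUD 1583.10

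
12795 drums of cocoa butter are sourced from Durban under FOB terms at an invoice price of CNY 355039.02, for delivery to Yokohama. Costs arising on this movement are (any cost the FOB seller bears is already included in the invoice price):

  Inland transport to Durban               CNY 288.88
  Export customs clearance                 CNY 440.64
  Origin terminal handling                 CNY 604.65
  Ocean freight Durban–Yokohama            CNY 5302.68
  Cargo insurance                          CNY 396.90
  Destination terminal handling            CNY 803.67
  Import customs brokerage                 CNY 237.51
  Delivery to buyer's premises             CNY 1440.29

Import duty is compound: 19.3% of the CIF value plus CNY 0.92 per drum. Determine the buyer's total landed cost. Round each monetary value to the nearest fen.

Total landed cost: CNY 444614.02

FOB: the seller bears costs until goods are on board at the origin port; the buyer bears freight, insurance and all costs thereafter.
Already in the invoice (seller's account under FOB): inland to port, export clearance, origin terminal — exclude.
CIF value = FOB price + freight + insurance = 355039.02 + 5302.68 + 396.90 = 360738.60
Ad valorem component: 360738.60 × 19.3% = 69622.55
Specific component: 12795 × 0.92 = 11771.40
Import duty = 69622.55 + 11771.40 = 81393.95
Buyer bears: freight 5302.68 + insurance 396.90 + destination terminal 803.67 + brokerage 237.51 + delivery 1440.29 + duty 81393.95 = 89575.00
Landed cost = invoice 355039.02 + 89575.00 = 444614.02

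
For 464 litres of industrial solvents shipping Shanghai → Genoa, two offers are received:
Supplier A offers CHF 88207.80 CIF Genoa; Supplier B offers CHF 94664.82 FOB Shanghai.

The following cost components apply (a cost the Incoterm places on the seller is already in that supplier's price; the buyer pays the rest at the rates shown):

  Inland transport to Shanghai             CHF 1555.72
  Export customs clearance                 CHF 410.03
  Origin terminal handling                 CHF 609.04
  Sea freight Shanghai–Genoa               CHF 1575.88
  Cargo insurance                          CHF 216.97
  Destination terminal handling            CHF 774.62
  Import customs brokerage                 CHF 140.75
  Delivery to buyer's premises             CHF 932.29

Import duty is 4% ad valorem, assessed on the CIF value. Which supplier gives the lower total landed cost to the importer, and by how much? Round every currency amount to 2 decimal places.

Supplier A is cheaper by CHF 8579.87

Supplier A (CIF):
The CIF price already equals the CIF value: 88207.80
Import duty = 88207.80 × 4% = 3528.31
Buyer bears (A): 774.62 + 140.75 + 932.29 = 1847.66
Landed cost (A) = invoice 88207.80 + 1847.66 + duty 3528.31 = 93583.77
Supplier B (FOB):
CIF value = FOB price + freight + insurance = 94664.82 + 1575.88 + 216.97 = 96457.67
Import duty = 96457.67 × 4% = 3858.31
Buyer bears (B): 1575.88 + 216.97 + 774.62 + 140.75 + 932.29 = 3640.51
Landed cost (B) = invoice 94664.82 + 3640.51 + duty 3858.31 = 102163.64
Difference = |93583.77 − 102163.64| = 8579.87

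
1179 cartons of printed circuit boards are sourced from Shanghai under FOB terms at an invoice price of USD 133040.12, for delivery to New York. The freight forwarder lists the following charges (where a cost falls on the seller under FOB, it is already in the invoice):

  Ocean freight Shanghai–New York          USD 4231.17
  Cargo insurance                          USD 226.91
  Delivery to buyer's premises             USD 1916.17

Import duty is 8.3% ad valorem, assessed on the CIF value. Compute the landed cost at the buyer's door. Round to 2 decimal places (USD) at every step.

FOB: the seller bears costs until goods are on board at the origin port; the buyer bears freight, insurance and all costs thereafter.
CIF value = FOB price + freight + insurance = 133040.12 + 4231.17 + 226.91 = 137498.20
Import duty = 137498.20 × 8.3% = 11412.35
Buyer bears: freight 4231.17 + insurance 226.91 + delivery 1916.17 + duty 11412.35 = 17786.60
Landed cost = invoice 133040.12 + 17786.60 = 150826.72

Total landed cost: USD 150826.72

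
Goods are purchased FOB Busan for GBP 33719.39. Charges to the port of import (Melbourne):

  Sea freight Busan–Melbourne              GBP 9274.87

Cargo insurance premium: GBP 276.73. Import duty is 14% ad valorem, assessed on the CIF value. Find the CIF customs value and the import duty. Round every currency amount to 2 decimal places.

CIF = FOB price + freight + insurance
CIF = 33719.39 + 9274.87 + 276.73 = 43270.99
Import duty = 43270.99 × 14% = 6057.94

CIF value: GBP 43270.99; import duty: GBP 6057.94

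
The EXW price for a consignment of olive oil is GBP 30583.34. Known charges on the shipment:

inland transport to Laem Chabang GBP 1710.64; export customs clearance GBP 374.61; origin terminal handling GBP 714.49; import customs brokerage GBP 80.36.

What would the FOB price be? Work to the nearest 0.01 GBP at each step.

Not relevant to the conversion: brokerage — on the buyer under both terms; not part of either seller's price.
From EXW to FOB, the seller additionally bears: inland to port, export clearance, origin terminal.
FOB price = 30583.34 + 1710.64 + 374.61 + 714.49 = 33383.08

FOB price: GBP 33383.08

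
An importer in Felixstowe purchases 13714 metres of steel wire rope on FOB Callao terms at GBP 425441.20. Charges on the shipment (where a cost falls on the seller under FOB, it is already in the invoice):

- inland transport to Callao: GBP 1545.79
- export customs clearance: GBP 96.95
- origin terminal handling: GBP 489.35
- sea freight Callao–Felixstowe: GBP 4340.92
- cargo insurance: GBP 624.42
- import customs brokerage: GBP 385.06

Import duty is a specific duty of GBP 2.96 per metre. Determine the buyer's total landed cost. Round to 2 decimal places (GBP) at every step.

Total landed cost: GBP 471385.04

FOB: the seller bears costs until goods are on board at the origin port; the buyer bears freight, insurance and all costs thereafter.
Already in the invoice (seller's account under FOB): inland to port, export clearance, origin terminal — exclude.
CIF value = FOB price + freight + insurance = 425441.20 + 4340.92 + 624.42 = 430406.54
Import duty = 13714 × 2.96 = 40593.44
Buyer bears: freight 4340.92 + insurance 624.42 + brokerage 385.06 + duty 40593.44 = 45943.84
Landed cost = invoice 425441.20 + 45943.84 = 471385.04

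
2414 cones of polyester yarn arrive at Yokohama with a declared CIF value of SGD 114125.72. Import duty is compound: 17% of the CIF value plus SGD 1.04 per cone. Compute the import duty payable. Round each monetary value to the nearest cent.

Ad valorem component: 114125.72 × 17% = 19401.37
Specific component: 2414 × 1.04 = 2510.56
Import duty = 19401.37 + 2510.56 = 21911.93

Import duty: SGD 21911.93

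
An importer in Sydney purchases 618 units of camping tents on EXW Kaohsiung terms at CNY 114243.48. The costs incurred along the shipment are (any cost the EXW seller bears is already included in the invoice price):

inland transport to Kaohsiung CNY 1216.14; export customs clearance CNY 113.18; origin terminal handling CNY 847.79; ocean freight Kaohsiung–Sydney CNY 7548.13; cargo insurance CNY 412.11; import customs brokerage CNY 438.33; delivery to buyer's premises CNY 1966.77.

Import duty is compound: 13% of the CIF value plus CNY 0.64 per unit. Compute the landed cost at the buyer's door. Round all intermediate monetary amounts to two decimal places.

EXW: the seller makes goods available at their premises; the buyer bears all onward costs.
CIF value = EXW price + inland to port + export clearance + origin terminal + freight + insurance = 114243.48 + 1216.14 + 113.18 + 847.79 + 7548.13 + 412.11 = 124380.83
Ad valorem component: 124380.83 × 13% = 16169.51
Specific component: 618 × 0.64 = 395.52
Import duty = 16169.51 + 395.52 = 16565.03
Buyer bears: inland to port 1216.14 + export clearance 113.18 + origin terminal 847.79 + freight 7548.13 + insurance 412.11 + brokerage 438.33 + delivery 1966.77 + duty 16565.03 = 29107.48
Landed cost = invoice 114243.48 + 29107.48 = 143350.96

Total landed cost: CNY 143350.96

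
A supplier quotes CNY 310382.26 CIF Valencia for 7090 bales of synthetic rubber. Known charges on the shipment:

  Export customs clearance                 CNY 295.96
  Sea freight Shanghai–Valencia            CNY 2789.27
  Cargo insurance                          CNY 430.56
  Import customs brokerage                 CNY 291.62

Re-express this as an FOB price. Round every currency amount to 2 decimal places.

FOB price: CNY 307162.43

Not relevant to the conversion: export clearance — on the seller under both CIF and FOB; already in the CIF price and stays in the FOB price. brokerage — on the buyer under both terms; not part of either seller's price.
From CIF to FOB, the seller no longer bears: freight, insurance.
FOB price = 310382.26 − 2789.27 − 430.56 = 307162.43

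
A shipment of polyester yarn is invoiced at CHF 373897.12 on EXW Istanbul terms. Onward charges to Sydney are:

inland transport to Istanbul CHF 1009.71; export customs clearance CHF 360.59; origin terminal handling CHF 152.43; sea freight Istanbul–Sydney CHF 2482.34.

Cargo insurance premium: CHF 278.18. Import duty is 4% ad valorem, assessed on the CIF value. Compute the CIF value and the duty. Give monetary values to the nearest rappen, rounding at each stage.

CIF = EXW price + pre-shipment costs + freight + insurance
CIF = 373897.12 + 1009.71 + 360.59 + 152.43 + 2482.34 + 278.18 = 378180.37
Import duty = 378180.37 × 4% = 15127.21

CIF value: CHF 378180.37; import duty: CHF 15127.21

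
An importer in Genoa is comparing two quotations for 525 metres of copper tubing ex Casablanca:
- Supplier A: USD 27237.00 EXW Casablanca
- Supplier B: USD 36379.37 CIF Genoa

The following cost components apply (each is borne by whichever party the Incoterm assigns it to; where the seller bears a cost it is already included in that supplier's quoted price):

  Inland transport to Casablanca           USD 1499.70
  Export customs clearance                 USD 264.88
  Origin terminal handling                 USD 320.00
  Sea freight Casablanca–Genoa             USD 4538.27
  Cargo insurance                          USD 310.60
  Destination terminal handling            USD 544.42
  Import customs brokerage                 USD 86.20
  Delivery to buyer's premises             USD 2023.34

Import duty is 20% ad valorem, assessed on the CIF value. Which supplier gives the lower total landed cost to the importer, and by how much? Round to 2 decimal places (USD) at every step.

Supplier A is cheaper by USD 2650.70

Supplier A (EXW):
CIF value = EXW price + inland to port + export clearance + origin terminal + freight + insurance = 27237.00 + 1499.70 + 264.88 + 320.00 + 4538.27 + 310.60 = 34170.45
Import duty = 34170.45 × 20% = 6834.09
Buyer bears (A): 1499.70 + 264.88 + 320.00 + 4538.27 + 310.60 + 544.42 + 86.20 + 2023.34 = 9587.41
Landed cost (A) = invoice 27237.00 + 9587.41 + duty 6834.09 = 43658.50
Supplier B (CIF):
The CIF price already equals the CIF value: 36379.37
Import duty = 36379.37 × 20% = 7275.87
Buyer bears (B): 544.42 + 86.20 + 2023.34 = 2653.96
Landed cost (B) = invoice 36379.37 + 2653.96 + duty 7275.87 = 46309.20
Difference = |43658.50 − 46309.20| = 2650.70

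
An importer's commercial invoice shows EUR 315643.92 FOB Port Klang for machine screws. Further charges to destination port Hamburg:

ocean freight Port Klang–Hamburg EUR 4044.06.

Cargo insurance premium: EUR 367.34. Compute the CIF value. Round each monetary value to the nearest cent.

CIF value: EUR 320055.32

CIF = FOB price + freight + insurance
CIF = 315643.92 + 4044.06 + 367.34 = 320055.32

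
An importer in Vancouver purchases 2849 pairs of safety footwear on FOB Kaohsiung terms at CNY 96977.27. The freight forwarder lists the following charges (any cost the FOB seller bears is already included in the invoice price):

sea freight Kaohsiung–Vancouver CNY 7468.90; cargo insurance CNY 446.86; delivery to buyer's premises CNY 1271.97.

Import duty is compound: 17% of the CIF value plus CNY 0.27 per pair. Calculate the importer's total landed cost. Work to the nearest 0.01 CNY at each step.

FOB: the seller bears costs until goods are on board at the origin port; the buyer bears freight, insurance and all costs thereafter.
CIF value = FOB price + freight + insurance = 96977.27 + 7468.90 + 446.86 = 104893.03
Ad valorem component: 104893.03 × 17% = 17831.82
Specific component: 2849 × 0.27 = 769.23
Import duty = 17831.82 + 769.23 = 18601.05
Buyer bears: freight 7468.90 + insurance 446.86 + delivery 1271.97 + duty 18601.05 = 27788.78
Landed cost = invoice 96977.27 + 27788.78 = 124766.05

Total landed cost: CNY 124766.05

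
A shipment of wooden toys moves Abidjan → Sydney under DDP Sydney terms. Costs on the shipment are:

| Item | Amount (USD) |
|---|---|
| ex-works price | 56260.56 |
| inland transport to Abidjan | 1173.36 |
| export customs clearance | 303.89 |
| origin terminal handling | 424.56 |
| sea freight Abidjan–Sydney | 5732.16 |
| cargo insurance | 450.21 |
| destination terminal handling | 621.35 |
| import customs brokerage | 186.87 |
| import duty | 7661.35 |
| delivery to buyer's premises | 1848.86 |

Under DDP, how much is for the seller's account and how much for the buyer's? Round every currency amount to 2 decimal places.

DDP: the seller bears all costs including import duty.
Seller's account: goods 56260.56 + inland to port 1173.36 + export clearance 303.89 + origin terminal 424.56 + freight 5732.16 + insurance 450.21 + destination terminal 621.35 + brokerage 186.87 + duty 7661.35 + delivery 1848.86 = 74663.17
Buyer's account: 0.00

Seller: USD 74663.17; buyer: USD 0.00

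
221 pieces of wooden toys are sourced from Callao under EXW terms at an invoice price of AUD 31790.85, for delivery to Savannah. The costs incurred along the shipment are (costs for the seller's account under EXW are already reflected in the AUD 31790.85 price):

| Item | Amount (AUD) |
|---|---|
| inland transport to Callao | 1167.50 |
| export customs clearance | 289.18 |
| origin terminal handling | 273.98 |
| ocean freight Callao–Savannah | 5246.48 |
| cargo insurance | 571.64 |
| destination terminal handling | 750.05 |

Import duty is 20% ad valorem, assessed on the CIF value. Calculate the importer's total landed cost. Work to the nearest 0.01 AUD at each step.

Total landed cost: AUD 47957.61

EXW: the seller makes goods available at their premises; the buyer bears all onward costs.
CIF value = EXW price + inland to port + export clearance + origin terminal + freight + insurance = 31790.85 + 1167.50 + 289.18 + 273.98 + 5246.48 + 571.64 = 39339.63
Import duty = 39339.63 × 20% = 7867.93
Buyer bears: inland to port 1167.50 + export clearance 289.18 + origin terminal 273.98 + freight 5246.48 + insurance 571.64 + destination terminal 750.05 + duty 7867.93 = 16166.76
Landed cost = invoice 31790.85 + 16166.76 = 47957.61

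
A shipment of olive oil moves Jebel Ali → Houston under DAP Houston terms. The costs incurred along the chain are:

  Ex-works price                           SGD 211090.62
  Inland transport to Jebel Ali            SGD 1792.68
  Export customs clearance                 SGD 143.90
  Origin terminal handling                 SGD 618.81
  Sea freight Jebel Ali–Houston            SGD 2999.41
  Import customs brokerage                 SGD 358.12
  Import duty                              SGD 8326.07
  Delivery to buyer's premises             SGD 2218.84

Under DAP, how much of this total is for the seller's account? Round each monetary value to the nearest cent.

Seller's account: SGD 218864.26

DAP: the seller bears all costs to the named destination except import duty and clearance.
Seller's account: goods 211090.62 + inland to port 1792.68 + export clearance 143.90 + origin terminal 618.81 + freight 2999.41 + delivery 2218.84 = 218864.26
Buyer's account: brokerage 358.12 + duty 8326.07 = 8684.19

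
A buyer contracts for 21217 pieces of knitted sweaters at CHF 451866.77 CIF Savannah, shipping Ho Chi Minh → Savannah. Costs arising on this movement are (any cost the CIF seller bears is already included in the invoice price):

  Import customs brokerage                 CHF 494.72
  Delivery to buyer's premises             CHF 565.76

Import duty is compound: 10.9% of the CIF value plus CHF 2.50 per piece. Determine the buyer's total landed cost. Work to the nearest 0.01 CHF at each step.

CIF: the seller pays costs through ocean freight and marine insurance to the destination port.
The CIF price already equals the CIF value: 451866.77
Ad valorem component: 451866.77 × 10.9% = 49253.48
Specific component: 21217 × 2.50 = 53042.50
Import duty = 49253.48 + 53042.50 = 102295.98
Buyer bears: brokerage 494.72 + delivery 565.76 + duty 102295.98 = 103356.46
Landed cost = invoice 451866.77 + 103356.46 = 555223.23

Total landed cost: CHF 555223.23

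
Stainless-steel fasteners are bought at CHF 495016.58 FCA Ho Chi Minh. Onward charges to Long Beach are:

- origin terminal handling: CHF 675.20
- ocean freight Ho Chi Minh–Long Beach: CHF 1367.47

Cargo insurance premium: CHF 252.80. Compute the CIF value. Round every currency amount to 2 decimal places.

CIF value: CHF 497312.05

CIF = FCA price + pre-shipment costs + freight + insurance
CIF = 495016.58 + 675.20 + 1367.47 + 252.80 = 497312.05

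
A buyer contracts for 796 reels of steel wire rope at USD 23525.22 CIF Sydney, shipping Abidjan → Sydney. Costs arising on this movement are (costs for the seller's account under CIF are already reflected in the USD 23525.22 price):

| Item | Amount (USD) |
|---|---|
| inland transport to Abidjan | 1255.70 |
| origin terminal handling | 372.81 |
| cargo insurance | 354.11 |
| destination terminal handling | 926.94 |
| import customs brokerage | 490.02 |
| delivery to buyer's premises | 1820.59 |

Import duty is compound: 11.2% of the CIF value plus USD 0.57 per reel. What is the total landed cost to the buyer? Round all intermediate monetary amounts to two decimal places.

Total landed cost: USD 29851.31

CIF: the seller pays costs through ocean freight and marine insurance to the destination port.
Already in the invoice (seller's account under CIF): inland to port, origin terminal, insurance — exclude.
The CIF price already equals the CIF value: 23525.22
Ad valorem component: 23525.22 × 11.2% = 2634.82
Specific component: 796 × 0.57 = 453.72
Import duty = 2634.82 + 453.72 = 3088.54
Buyer bears: destination terminal 926.94 + brokerage 490.02 + delivery 1820.59 + duty 3088.54 = 6326.09
Landed cost = invoice 23525.22 + 6326.09 = 29851.31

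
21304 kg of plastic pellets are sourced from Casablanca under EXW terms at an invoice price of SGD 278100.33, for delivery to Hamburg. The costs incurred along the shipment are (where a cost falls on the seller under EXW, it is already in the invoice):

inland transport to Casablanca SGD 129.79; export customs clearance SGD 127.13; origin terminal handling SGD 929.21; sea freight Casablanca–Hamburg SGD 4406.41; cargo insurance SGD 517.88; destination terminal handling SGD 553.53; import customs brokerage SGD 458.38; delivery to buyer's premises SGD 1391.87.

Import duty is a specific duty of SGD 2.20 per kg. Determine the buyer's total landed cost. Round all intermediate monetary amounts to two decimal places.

EXW: the seller makes goods available at their premises; the buyer bears all onward costs.
CIF value = EXW price + inland to port + export clearance + origin terminal + freight + insurance = 278100.33 + 129.79 + 127.13 + 929.21 + 4406.41 + 517.88 = 284210.75
Import duty = 21304 × 2.20 = 46868.80
Buyer bears: inland to port 129.79 + export clearance 127.13 + origin terminal 929.21 + freight 4406.41 + insurance 517.88 + destination terminal 553.53 + brokerage 458.38 + delivery 1391.87 + duty 46868.80 = 55383.00
Landed cost = invoice 278100.33 + 55383.00 = 333483.33

Total landed cost: SGD 333483.33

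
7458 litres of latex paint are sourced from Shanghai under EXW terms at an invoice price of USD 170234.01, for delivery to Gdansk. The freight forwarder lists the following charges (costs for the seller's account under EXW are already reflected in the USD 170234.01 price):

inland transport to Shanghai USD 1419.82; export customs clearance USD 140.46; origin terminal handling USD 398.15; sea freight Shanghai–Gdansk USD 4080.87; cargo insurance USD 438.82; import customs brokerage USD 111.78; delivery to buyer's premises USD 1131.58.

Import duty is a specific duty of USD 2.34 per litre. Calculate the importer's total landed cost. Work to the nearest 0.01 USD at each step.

EXW: the seller makes goods available at their premises; the buyer bears all onward costs.
CIF value = EXW price + inland to port + export clearance + origin terminal + freight + insurance = 170234.01 + 1419.82 + 140.46 + 398.15 + 4080.87 + 438.82 = 176712.13
Import duty = 7458 × 2.34 = 17451.72
Buyer bears: inland to port 1419.82 + export clearance 140.46 + origin terminal 398.15 + freight 4080.87 + insurance 438.82 + brokerage 111.78 + delivery 1131.58 + duty 17451.72 = 25173.20
Landed cost = invoice 170234.01 + 25173.20 = 195407.21

Total landed cost: USD 195407.21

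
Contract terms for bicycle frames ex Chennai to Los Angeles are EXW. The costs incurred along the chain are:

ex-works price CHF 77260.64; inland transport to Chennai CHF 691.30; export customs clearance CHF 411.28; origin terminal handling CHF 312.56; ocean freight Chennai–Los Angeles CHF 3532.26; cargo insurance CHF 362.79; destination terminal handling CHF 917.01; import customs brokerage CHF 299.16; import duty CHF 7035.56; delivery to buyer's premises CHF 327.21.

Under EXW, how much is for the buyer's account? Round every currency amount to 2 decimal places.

EXW: the seller makes goods available at their premises; the buyer bears all onward costs.
Seller's account: goods 77260.64 = 77260.64
Buyer's account: inland to port 691.30 + export clearance 411.28 + origin terminal 312.56 + freight 3532.26 + insurance 362.79 + destination terminal 917.01 + brokerage 299.16 + duty 7035.56 + delivery 327.21 = 13889.13

Buyer's account: CHF 13889.13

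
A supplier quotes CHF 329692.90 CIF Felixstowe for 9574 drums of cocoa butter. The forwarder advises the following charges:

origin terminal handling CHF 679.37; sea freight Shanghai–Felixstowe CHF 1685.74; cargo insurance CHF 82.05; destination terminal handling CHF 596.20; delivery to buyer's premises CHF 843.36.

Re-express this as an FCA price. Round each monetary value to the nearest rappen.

Not relevant to the conversion: destination terminal, delivery — on the buyer under both terms; not part of either seller's price.
From CIF to FCA, the seller no longer bears: origin terminal, freight, insurance.
FCA price = 329692.90 − 679.37 − 1685.74 − 82.05 = 327245.74

FCA price: CHF 327245.74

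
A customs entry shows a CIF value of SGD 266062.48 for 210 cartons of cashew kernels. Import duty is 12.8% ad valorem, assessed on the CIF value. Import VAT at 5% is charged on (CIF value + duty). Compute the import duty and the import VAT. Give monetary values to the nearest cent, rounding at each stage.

Import duty = 266062.48 × 12.8% = 34056.00
VAT base = CIF + duty = 266062.48 + 34056.00 = 300118.48
Import VAT = 300118.48 × 5% = 15005.92

Import duty: SGD 34056.00; import VAT: SGD 15005.92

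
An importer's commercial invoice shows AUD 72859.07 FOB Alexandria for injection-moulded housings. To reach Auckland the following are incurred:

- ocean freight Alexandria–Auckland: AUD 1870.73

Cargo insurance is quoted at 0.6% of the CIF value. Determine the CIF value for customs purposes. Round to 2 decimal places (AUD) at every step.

Let C be the CIF value. C = FOB price + freight + 0.6% × C
C − 0.6% × C = 72859.07 + 1870.73
0.994 × C = 74729.80
C = 74729.80 / 0.994 = 75180.89
Insurance premium = 0.6% × 75180.89 = 451.09

CIF value: AUD 75180.89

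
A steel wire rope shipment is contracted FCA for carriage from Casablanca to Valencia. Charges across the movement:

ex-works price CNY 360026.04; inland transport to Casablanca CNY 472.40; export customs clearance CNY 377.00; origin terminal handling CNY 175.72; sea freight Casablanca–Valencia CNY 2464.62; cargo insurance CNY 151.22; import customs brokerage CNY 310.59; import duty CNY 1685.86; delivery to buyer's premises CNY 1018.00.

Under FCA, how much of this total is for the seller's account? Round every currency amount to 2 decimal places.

Seller's account: CNY 360875.44

FCA: the seller delivers export-cleared goods to the carrier; the buyer bears costs from that point.
Seller's account: goods 360026.04 + inland to port 472.40 + export clearance 377.00 = 360875.44
Buyer's account: origin terminal 175.72 + freight 2464.62 + insurance 151.22 + brokerage 310.59 + duty 1685.86 + delivery 1018.00 = 5806.01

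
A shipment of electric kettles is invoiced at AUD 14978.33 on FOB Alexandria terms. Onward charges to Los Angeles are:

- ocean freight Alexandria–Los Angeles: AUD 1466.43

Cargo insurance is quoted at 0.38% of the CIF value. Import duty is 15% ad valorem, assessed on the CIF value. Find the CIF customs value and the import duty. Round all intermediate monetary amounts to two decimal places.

CIF value: AUD 16507.49; import duty: AUD 2476.12

Let C be the CIF value. C = FOB price + freight + 0.38% × C
C − 0.38% × C = 14978.33 + 1466.43
0.9962 × C = 16444.76
C = 16444.76 / 0.9962 = 16507.49
Insurance premium = 0.38% × 16507.49 = 62.73
Import duty = 16507.49 × 15% = 2476.12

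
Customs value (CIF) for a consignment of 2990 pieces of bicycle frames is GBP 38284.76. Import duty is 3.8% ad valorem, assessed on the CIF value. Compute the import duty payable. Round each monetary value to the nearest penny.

Import duty: GBP 1454.82

Import duty = 38284.76 × 3.8% = 1454.82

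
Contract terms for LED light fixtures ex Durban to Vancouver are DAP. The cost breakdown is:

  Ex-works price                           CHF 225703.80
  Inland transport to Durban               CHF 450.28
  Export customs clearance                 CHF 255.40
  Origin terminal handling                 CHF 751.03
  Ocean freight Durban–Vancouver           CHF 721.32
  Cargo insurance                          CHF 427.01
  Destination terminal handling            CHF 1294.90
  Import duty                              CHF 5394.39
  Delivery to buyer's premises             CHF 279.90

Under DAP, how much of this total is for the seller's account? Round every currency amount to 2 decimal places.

Seller's account: CHF 229883.64

DAP: the seller bears all costs to the named destination except import duty and clearance.
Seller's account: goods 225703.80 + inland to port 450.28 + export clearance 255.40 + origin terminal 751.03 + freight 721.32 + insurance 427.01 + destination terminal 1294.90 + delivery 279.90 = 229883.64
Buyer's account: duty 5394.39 = 5394.39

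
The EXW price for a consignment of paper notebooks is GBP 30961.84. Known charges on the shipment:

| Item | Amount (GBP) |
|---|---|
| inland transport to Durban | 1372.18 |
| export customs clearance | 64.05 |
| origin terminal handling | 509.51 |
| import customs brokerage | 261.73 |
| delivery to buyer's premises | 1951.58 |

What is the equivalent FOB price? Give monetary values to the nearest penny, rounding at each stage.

Not relevant to the conversion: brokerage, delivery — on the buyer under both terms; not part of either seller's price.
From EXW to FOB, the seller additionally bears: inland to port, export clearance, origin terminal.
FOB price = 30961.84 + 1372.18 + 64.05 + 509.51 = 32907.58

FOB price: GBP 32907.58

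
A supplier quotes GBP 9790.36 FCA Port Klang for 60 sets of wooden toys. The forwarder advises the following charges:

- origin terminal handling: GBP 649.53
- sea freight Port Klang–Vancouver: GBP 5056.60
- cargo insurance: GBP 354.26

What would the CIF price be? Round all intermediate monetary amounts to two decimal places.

CIF price: GBP 15850.75

From FCA to CIF, the seller additionally bears: origin terminal, freight, insurance.
CIF price = 9790.36 + 649.53 + 5056.60 + 354.26 = 15850.75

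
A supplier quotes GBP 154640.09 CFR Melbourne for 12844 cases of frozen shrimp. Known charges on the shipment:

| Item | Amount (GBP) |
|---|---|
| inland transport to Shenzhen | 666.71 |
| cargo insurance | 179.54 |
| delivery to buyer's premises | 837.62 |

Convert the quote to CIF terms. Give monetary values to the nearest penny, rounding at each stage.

Not relevant to the conversion: inland to port — on the seller under both CFR and CIF; already in the CFR price and stays in the CIF price. delivery — on the buyer under both terms; not part of either seller's price.
From CFR to CIF, the seller additionally bears: insurance.
CIF price = 154640.09 + 179.54 = 154819.63

CIF price: GBP 154819.63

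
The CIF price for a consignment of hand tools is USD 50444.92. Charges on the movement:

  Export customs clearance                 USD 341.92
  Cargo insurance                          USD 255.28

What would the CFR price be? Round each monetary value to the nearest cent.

Not relevant to the conversion: export clearance — on the seller under both CIF and CFR; already in the CIF price and stays in the CFR price.
From CIF to CFR, the seller no longer bears: insurance.
CFR price = 50444.92 − 255.28 = 50189.64

CFR price: USD 50189.64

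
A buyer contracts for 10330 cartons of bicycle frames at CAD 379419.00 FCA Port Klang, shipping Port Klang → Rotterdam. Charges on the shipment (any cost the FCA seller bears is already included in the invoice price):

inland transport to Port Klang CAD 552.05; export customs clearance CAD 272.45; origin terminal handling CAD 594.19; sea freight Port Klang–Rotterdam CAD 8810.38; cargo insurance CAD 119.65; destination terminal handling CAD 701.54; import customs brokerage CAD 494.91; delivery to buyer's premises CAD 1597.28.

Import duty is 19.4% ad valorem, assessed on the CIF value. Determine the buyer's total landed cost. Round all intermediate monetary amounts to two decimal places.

FCA: the seller delivers export-cleared goods to the carrier; the buyer bears costs from that point.
Already in the invoice (seller's account under FCA): inland to port, export clearance — exclude.
CIF value = FCA price + origin terminal + freight + insurance = 379419.00 + 594.19 + 8810.38 + 119.65 = 388943.22
Import duty = 388943.22 × 19.4% = 75454.98
Buyer bears: origin terminal 594.19 + freight 8810.38 + insurance 119.65 + destination terminal 701.54 + brokerage 494.91 + delivery 1597.28 + duty 75454.98 = 87772.93
Landed cost = invoice 379419.00 + 87772.93 = 467191.93

Total landed cost: CAD 467191.93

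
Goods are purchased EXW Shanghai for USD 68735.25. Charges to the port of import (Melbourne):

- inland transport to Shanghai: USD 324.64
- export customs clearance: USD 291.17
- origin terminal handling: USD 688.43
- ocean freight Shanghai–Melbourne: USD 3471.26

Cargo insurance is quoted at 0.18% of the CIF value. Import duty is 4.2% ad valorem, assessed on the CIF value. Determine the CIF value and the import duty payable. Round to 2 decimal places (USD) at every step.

Let C be the CIF value. C = EXW price + pre-shipment costs + freight + 0.18% × C
C − 0.18% × C = 68735.25 + 324.64 + 291.17 + 688.43 + 3471.26
0.9982 × C = 73510.75
C = 73510.75 / 0.9982 = 73643.31
Insurance premium = 0.18% × 73643.31 = 132.56
Import duty = 73643.31 × 4.2% = 3093.02

CIF value: USD 73643.31; import duty: USD 3093.02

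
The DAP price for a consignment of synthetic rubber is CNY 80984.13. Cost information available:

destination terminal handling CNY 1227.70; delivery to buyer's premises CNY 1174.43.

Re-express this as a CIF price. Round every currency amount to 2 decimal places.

CIF price: CNY 78582.00

From DAP to CIF, the seller no longer bears: destination terminal, delivery.
CIF price = 80984.13 − 1227.70 − 1174.43 = 78582.00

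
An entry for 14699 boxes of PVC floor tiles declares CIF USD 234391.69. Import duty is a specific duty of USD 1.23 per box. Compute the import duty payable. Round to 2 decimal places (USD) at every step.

Import duty = 14699 × 1.23 = 18079.77

Import duty: USD 18079.77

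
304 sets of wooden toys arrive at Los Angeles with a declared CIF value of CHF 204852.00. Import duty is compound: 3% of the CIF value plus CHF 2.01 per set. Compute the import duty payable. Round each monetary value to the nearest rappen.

Import duty: CHF 6756.60

Ad valorem component: 204852.00 × 3% = 6145.56
Specific component: 304 × 2.01 = 611.04
Import duty = 6145.56 + 611.04 = 6756.60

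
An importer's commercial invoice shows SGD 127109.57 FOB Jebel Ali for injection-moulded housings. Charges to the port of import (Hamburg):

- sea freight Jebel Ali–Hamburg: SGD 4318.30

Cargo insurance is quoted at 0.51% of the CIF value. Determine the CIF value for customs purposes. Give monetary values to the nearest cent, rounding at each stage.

CIF value: SGD 132101.59

Let C be the CIF value. C = FOB price + freight + 0.51% × C
C − 0.51% × C = 127109.57 + 4318.30
0.9949 × C = 131427.87
C = 131427.87 / 0.9949 = 132101.59
Insurance premium = 0.51% × 132101.59 = 673.72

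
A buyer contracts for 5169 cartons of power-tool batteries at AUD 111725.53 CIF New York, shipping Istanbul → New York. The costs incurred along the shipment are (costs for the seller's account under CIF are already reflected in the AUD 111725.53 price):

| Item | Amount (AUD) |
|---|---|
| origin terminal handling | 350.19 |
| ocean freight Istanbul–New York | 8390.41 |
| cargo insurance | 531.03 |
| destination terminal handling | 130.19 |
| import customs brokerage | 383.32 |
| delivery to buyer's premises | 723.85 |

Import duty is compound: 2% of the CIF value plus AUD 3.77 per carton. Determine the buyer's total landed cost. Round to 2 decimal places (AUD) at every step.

Total landed cost: AUD 134684.53

CIF: the seller pays costs through ocean freight and marine insurance to the destination port.
Already in the invoice (seller's account under CIF): origin terminal, freight, insurance — exclude.
The CIF price already equals the CIF value: 111725.53
Ad valorem component: 111725.53 × 2% = 2234.51
Specific component: 5169 × 3.77 = 19487.13
Import duty = 2234.51 + 19487.13 = 21721.64
Buyer bears: destination terminal 130.19 + brokerage 383.32 + delivery 723.85 + duty 21721.64 = 22959.00
Landed cost = invoice 111725.53 + 22959.00 = 134684.53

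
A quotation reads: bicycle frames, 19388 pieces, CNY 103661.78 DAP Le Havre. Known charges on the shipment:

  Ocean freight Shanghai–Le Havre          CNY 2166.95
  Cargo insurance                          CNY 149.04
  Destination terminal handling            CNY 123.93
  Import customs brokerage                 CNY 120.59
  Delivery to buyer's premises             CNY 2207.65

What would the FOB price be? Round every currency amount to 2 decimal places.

FOB price: CNY 99014.21

Not relevant to the conversion: brokerage — on the buyer under both terms; not part of either seller's price.
From DAP to FOB, the seller no longer bears: freight, insurance, destination terminal, delivery.
FOB price = 103661.78 − 2166.95 − 149.04 − 123.93 − 2207.65 = 99014.21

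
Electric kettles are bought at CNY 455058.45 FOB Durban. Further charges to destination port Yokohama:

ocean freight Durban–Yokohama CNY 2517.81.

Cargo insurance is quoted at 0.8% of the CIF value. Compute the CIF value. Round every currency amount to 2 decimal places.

Let C be the CIF value. C = FOB price + freight + 0.8% × C
C − 0.8% × C = 455058.45 + 2517.81
0.992 × C = 457576.26
C = 457576.26 / 0.992 = 461266.39
Insurance premium = 0.8% × 461266.39 = 3690.13

CIF value: CNY 461266.39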